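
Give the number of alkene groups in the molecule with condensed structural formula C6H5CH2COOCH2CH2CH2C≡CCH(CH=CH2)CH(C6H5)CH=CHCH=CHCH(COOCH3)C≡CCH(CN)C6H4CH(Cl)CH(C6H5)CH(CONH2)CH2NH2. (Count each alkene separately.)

C6H5– phenyl ring → arene.
–C(=O)–O–C with C on the carbonyl side → ester.
C≡C triple bond → alkyne.
pendant –CH=CH2: C=C double bond → alkene.
pendant –C6H5: benzene ring → arene.
C=C double bond → alkene.
C=C double bond → alkene.
pendant –COOCH3: carbonyl C bonded to C and –OCH3 → ester.
C≡C triple bond → alkyne.
pendant –C≡N: nitrile.
para-disubstituted benzene ring → arene.
halogen on an sp³ carbon → alkyl halide.
pendant –C6H5: benzene ring → arene.
pendant –CONH2: carbonyl C bonded to C and N → amide.
–NH2 on an sp³ carbon with no adjacent C=O → amine.
Alkene appears at: CH(CH=CH2), CH=CH, CH=CH → 3.

3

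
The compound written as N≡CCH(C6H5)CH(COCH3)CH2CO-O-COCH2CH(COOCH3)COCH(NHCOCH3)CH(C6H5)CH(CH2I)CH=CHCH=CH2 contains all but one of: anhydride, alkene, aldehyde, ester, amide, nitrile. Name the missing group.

aldehyde

anhydride: present (CH2CO-O-COCH2 — two acyl groups sharing one oxygen, –C(=O)–O–C(=O)– → anhydride).
amide: present (CH(NHCOCH3) — pendant –NHC(=O)CH3: N bonded to a carbonyl → amide (not amine)).
nitrile: present (N≡C — N≡C–: carbon triple-bonded to nitrogen → nitrile).
alkene: present (CH=CH — C=C double bond → alkene).
ester: present (CH(COOCH3) — pendant –COOCH3: carbonyl C bonded to C and –OCH3 → ester).
aldehyde: absent. In each of CH(COCH3) and CO, the carbonyl carbon is bonded to two carbons, so it is a ketone, not an aldehyde.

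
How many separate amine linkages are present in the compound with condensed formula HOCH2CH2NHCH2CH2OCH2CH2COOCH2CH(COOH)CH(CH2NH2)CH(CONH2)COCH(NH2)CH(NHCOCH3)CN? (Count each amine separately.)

Reading the structure from left to right:
  HOCH2: HO– on an sp³ carbon → alcohol.
  CH2NHCH2: C–N–C with sp³ carbons and no adjacent C=O → amine (secondary).
  CH2OCH2: C–O–C with sp³ carbons on both sides and no adjacent C=O → ether.
  CH2COOCH2: –C(=O)–O–C with C on the carbonyl side → ester.
  CH(COOH): pendant –COOH: carbonyl C bonded to C and –OH → carboxylic acid.
  CH(CH2NH2): pendant –CH2NH2: N on sp³ C, no adjacent C=O → amine.
  CH(CONH2): pendant –CONH2: carbonyl C bonded to C and N → amide.
  CO: –C(=O)– with carbon on both sides → ketone.
  CH(NH2): –NH2 on an sp³ carbon with no adjacent C=O → amine.
  CH(NHCOCH3): pendant –NHC(=O)CH3: N bonded to a carbonyl → amide (not amine).
  CN: –C≡N: carbon triple-bonded to nitrogen → nitrile.
Amine appears at: CH2NHCH2, CH(CH2NH2), CH(NH2) → 3.

3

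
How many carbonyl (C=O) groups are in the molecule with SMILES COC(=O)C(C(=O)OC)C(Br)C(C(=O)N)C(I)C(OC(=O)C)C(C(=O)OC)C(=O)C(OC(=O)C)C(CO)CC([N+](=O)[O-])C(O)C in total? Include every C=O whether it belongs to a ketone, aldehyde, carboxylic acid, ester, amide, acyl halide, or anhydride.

CH3OOC: ester, 1 C=O (running total 1).
CH(COOCH3): ester, 1 C=O (running total 2).
CH(CONH2): amide, 1 C=O (running total 3).
CH(OCOCH3): ester, 1 C=O (running total 4).
CH(COOCH3): ester, 1 C=O (running total 5).
CO: ketone, 1 C=O (running total 6).
CH(OCOCH3): ester, 1 C=O (running total 7).

7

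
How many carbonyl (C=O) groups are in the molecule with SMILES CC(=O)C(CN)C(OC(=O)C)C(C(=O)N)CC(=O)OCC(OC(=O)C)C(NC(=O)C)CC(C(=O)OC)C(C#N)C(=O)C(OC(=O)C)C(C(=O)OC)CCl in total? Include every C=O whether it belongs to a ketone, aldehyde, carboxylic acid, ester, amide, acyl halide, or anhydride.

10

CO: ketone, 1 C=O (running total 1).
CH(OCOCH3): ester, 1 C=O (running total 2).
CH(CONH2): amide, 1 C=O (running total 3).
CH2COOCH2: ester, 1 C=O (running total 4).
CH(OCOCH3): ester, 1 C=O (running total 5).
CH(NHCOCH3): amide, 1 C=O (running total 6).
CH(COOCH3): ester, 1 C=O (running total 7).
CO: ketone, 1 C=O (running total 8).
CH(OCOCH3): ester, 1 C=O (running total 9).
CH(COOCH3): ester, 1 C=O (running total 10).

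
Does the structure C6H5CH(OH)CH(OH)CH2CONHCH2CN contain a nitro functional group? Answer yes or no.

C6H5– phenyl ring → arene.
–OH on an sp³ carbon → alcohol (secondary).
–OH on an sp³ carbon → alcohol (secondary).
–C(=O)–N– linkage → amide (the N is not an amine).
–C≡N: carbon triple-bonded to nitrogen → nitrile.
The groups actually present are: alcohol, amide, arene, nitrile.

no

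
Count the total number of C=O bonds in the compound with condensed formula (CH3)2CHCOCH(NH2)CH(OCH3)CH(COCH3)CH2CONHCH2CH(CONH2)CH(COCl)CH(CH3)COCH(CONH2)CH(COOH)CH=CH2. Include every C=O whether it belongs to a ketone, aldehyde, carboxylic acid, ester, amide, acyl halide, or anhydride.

CO: ketone, 1 C=O (running total 1).
CH(COCH3): ketone, 1 C=O (running total 2).
CH2CONHCH2: amide, 1 C=O (running total 3).
CH(CONH2): amide, 1 C=O (running total 4).
CH(COCl): acyl halide, 1 C=O (running total 5).
CO: ketone, 1 C=O (running total 6).
CH(CONH2): amide, 1 C=O (running total 7).
CH(COOH): carboxylic acid, 1 C=O (running total 8).

8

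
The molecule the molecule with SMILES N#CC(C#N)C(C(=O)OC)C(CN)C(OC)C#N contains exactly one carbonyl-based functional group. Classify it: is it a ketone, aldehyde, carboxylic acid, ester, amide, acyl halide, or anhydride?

ester

The carbonyl is in the CH(COOCH3) segment: pendant –COOCH3: carbonyl C bonded to C and –OCH3 → ester.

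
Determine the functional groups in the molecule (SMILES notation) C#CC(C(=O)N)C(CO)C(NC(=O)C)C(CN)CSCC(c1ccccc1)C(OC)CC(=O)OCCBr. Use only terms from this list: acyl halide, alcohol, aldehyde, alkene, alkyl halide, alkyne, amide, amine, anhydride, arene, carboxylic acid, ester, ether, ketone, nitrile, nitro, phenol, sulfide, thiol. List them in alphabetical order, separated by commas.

alcohol, alkyl halide, alkyne, amide, amine, arene, ester, ether, sulfide

C≡C triple bond → alkyne.
pendant –CONH2: carbonyl C bonded to C and N → amide.
pendant –CH2OH on an sp³ backbone C → alcohol.
pendant –NHC(=O)CH3: N bonded to a carbonyl → amide (not amine).
pendant –CH2NH2: N on sp³ C, no adjacent C=O → amine.
C–S–C linkage → sulfide (thioether).
pendant –C6H5: benzene ring → arene.
pendant –OCH3: C–O–C with sp³ C, no adjacent C=O → ether.
–C(=O)–O–C with C on the carbonyl side → ester.
halogen on an sp³ carbon → alkyl halide.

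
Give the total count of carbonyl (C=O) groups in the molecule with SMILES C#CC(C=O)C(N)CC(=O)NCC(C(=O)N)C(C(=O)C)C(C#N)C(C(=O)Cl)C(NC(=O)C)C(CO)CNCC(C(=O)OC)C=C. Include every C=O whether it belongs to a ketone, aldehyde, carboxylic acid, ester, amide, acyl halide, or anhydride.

CH(CHO): aldehyde, 1 C=O (running total 1).
CH2CONHCH2: amide, 1 C=O (running total 2).
CH(CONH2): amide, 1 C=O (running total 3).
CH(COCH3): ketone, 1 C=O (running total 4).
CH(COCl): acyl halide, 1 C=O (running total 5).
CH(NHCOCH3): amide, 1 C=O (running total 6).
CH(COOCH3): ester, 1 C=O (running total 7).

7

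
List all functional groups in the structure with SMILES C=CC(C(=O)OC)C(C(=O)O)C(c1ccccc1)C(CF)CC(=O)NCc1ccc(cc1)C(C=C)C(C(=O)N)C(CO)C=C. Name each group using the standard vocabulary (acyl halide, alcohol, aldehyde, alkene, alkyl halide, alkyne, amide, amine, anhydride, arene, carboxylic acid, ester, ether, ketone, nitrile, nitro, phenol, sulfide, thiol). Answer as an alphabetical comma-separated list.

Working along the chain:
  CH2=CH: C=C double bond → alkene.
  CH(COOCH3): pendant –COOCH3: carbonyl C bonded to C and –OCH3 → ester.
  CH(COOH): pendant –COOH: carbonyl C bonded to C and –OH → carboxylic acid.
  CH(C6H5): pendant –C6H5: benzene ring → arene.
  CH(CH2F): pendant –CH2X: halogen on sp³ carbon → alkyl halide.
  CH2CONHCH2: –C(=O)–N– linkage → amide (the N is not an amine).
  C6H4: para-disubstituted benzene ring → arene.
  CH(CH=CH2): pendant –CH=CH2: C=C double bond → alkene.
  CH(CONH2): pendant –CONH2: carbonyl C bonded to C and N → amide.
  CH(CH2OH): pendant –CH2OH on an sp³ backbone C → alcohol.
  CH=CH2: C=C double bond → alkene.

alcohol, alkene, alkyl halide, amide, arene, carboxylic acid, ester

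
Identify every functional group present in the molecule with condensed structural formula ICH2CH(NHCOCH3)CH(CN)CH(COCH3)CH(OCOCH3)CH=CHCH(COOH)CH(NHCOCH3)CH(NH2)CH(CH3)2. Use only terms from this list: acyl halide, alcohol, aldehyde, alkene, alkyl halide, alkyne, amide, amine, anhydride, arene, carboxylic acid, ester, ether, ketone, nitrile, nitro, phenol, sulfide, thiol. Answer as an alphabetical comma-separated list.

alkene, alkyl halide, amide, amine, carboxylic acid, ester, ketone, nitrile

Reading the structure from left to right:
  ICH2: halogen on an sp³ carbon → alkyl halide.
  CH(NHCOCH3): pendant –NHC(=O)CH3: N bonded to a carbonyl → amide (not amine).
  CH(CN): pendant –C≡N: nitrile.
  CH(COCH3): pendant –COCH3: carbonyl C bonded to two carbons → ketone.
  CH(OCOCH3): pendant –OC(=O)CH3: an acyloxy group → ester.
  CH=CH: C=C double bond → alkene.
  CH(COOH): pendant –COOH: carbonyl C bonded to C and –OH → carboxylic acid.
  CH(NHCOCH3): pendant –NHC(=O)CH3: N bonded to a carbonyl → amide (not amine).
  CH(NH2): –NH2 on an sp³ carbon with no adjacent C=O → amine.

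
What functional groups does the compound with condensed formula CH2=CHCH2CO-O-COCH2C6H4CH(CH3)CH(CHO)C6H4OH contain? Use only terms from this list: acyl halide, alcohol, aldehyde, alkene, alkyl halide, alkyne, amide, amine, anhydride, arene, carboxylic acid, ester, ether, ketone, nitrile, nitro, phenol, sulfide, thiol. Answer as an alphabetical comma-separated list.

aldehyde, alkene, anhydride, arene, phenol

Working along the chain:
  CH2=CH: C=C double bond → alkene.
  CH2CO-O-COCH2: two acyl groups sharing one oxygen, –C(=O)–O–C(=O)– → anhydride.
  C6H4: para-disubstituted benzene ring → arene.
  CH(CHO): pendant –CHO: carbonyl C bonded to C and H → aldehyde.
  C6H4OH: –OH attached directly to an aromatic ring → phenol (not alcohol); the ring itself is an arene.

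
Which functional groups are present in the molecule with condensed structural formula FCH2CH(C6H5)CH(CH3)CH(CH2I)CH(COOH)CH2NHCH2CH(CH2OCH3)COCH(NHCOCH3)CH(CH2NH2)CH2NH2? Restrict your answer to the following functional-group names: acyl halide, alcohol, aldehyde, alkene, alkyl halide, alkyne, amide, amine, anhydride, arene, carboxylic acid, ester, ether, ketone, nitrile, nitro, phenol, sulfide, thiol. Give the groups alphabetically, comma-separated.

alkyl halide, amide, amine, arene, carboxylic acid, ether, ketone

Reading the structure from left to right:
  FCH2: halogen on an sp³ carbon → alkyl halide.
  CH(C6H5): pendant –C6H5: benzene ring → arene.
  CH(CH2I): pendant –CH2X: halogen on sp³ carbon → alkyl halide.
  CH(COOH): pendant –COOH: carbonyl C bonded to C and –OH → carboxylic acid.
  CH2NHCH2: C–N–C with sp³ carbons and no adjacent C=O → amine (secondary).
  CH(CH2OCH3): pendant –CH2OCH3: C–O–C linkage → ether.
  CO: –C(=O)– with carbon on both sides → ketone.
  CH(NHCOCH3): pendant –NHC(=O)CH3: N bonded to a carbonyl → amide (not amine).
  CH(CH2NH2): pendant –CH2NH2: N on sp³ C, no adjacent C=O → amine.
  CH2NH2: –NH2 on an sp³ carbon with no adjacent C=O → amine.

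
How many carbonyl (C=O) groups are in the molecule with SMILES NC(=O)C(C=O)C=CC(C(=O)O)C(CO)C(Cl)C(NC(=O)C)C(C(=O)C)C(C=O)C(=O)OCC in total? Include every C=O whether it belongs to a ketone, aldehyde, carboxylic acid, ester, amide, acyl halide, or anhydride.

7

H2NCO: amide, 1 C=O (running total 1).
CH(CHO): aldehyde, 1 C=O (running total 2).
CH(COOH): carboxylic acid, 1 C=O (running total 3).
CH(NHCOCH3): amide, 1 C=O (running total 4).
CH(COCH3): ketone, 1 C=O (running total 5).
CH(CHO): aldehyde, 1 C=O (running total 6).
COOCH2CH3: ester, 1 C=O (running total 7).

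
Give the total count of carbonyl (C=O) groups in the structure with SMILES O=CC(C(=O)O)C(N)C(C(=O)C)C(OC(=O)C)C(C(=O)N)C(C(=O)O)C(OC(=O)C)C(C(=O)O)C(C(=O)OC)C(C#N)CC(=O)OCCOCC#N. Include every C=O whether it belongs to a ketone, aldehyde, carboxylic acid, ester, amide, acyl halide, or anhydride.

10

OHC: aldehyde, 1 C=O (running total 1).
CH(COOH): carboxylic acid, 1 C=O (running total 2).
CH(COCH3): ketone, 1 C=O (running total 3).
CH(OCOCH3): ester, 1 C=O (running total 4).
CH(CONH2): amide, 1 C=O (running total 5).
CH(COOH): carboxylic acid, 1 C=O (running total 6).
CH(OCOCH3): ester, 1 C=O (running total 7).
CH(COOH): carboxylic acid, 1 C=O (running total 8).
CH(COOCH3): ester, 1 C=O (running total 9).
CH2COOCH2: ester, 1 C=O (running total 10).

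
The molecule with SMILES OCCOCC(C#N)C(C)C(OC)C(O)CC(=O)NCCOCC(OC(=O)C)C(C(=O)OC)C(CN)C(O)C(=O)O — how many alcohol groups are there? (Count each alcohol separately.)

3

Working along the chain:
  HOCH2: HO– on an sp³ carbon → alcohol.
  CH2OCH2: C–O–C with sp³ carbons on both sides and no adjacent C=O → ether.
  CH(CN): pendant –C≡N: nitrile.
  CH(OCH3): pendant –OCH3: C–O–C with sp³ C, no adjacent C=O → ether.
  CH(OH): –OH on an sp³ carbon → alcohol (secondary).
  CH2CONHCH2: –C(=O)–N– linkage → amide (the N is not an amine).
  CH2OCH2: C–O–C with sp³ carbons on both sides and no adjacent C=O → ether.
  CH(OCOCH3): pendant –OC(=O)CH3: an acyloxy group → ester.
  CH(COOCH3): pendant –COOCH3: carbonyl C bonded to C and –OCH3 → ester.
  CH(CH2NH2): pendant –CH2NH2: N on sp³ C, no adjacent C=O → amine.
  CH(OH): –OH on an sp³ carbon → alcohol (secondary).
  COOH: –COOH: carbonyl C bonded to –OH and C → carboxylic acid (the –OH is not a separate alcohol).
Alcohol appears at: HOCH2, CH(OH), CH(OH) → 3.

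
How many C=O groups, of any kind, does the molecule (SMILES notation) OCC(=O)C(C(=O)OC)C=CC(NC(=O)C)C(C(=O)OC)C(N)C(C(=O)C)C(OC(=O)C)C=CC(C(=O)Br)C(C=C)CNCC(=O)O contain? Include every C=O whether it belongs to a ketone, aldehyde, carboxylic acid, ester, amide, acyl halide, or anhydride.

8

CO: ketone, 1 C=O (running total 1).
CH(COOCH3): ester, 1 C=O (running total 2).
CH(NHCOCH3): amide, 1 C=O (running total 3).
CH(COOCH3): ester, 1 C=O (running total 4).
CH(COCH3): ketone, 1 C=O (running total 5).
CH(OCOCH3): ester, 1 C=O (running total 6).
CH(COBr): acyl halide, 1 C=O (running total 7).
COOH: carboxylic acid, 1 C=O (running total 8).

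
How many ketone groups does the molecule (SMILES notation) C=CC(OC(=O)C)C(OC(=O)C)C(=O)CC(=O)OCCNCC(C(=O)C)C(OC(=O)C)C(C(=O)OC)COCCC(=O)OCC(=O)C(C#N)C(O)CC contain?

Working along the chain:
  CH2=CH: C=C double bond → alkene.
  CH(OCOCH3): pendant –OC(=O)CH3: an acyloxy group → ester.
  CH(OCOCH3): pendant –OC(=O)CH3: an acyloxy group → ester.
  CO: –C(=O)– with carbon on both sides → ketone.
  CH2COOCH2: –C(=O)–O–C with C on the carbonyl side → ester.
  CH2NHCH2: C–N–C with sp³ carbons and no adjacent C=O → amine (secondary).
  CH(COCH3): pendant –COCH3: carbonyl C bonded to two carbons → ketone.
  CH(OCOCH3): pendant –OC(=O)CH3: an acyloxy group → ester.
  CH(COOCH3): pendant –COOCH3: carbonyl C bonded to C and –OCH3 → ester.
  CH2OCH2: C–O–C with sp³ carbons on both sides and no adjacent C=O → ether.
  CH2COOCH2: –C(=O)–O–C with C on the carbonyl side → ester.
  CO: –C(=O)– with carbon on both sides → ketone.
  CH(CN): pendant –C≡N: nitrile.
  CH(OH): –OH on an sp³ carbon → alcohol (secondary).
Ketone appears at: CO, CH(COCH3), CO → 3.

3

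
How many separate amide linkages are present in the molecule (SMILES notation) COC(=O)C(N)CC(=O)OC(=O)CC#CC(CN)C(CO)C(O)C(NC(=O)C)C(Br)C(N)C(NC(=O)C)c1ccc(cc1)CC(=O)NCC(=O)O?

Reading the structure from left to right:
  CH3OOC: CH3O–C(=O)–: carbonyl C bonded to C and to –OCH3 → ester (not ketone + ether).
  CH(NH2): –NH2 on an sp³ carbon with no adjacent C=O → amine.
  CH2CO-O-COCH2: two acyl groups sharing one oxygen, –C(=O)–O–C(=O)– → anhydride.
  C≡C: C≡C triple bond → alkyne.
  CH(CH2NH2): pendant –CH2NH2: N on sp³ C, no adjacent C=O → amine.
  CH(CH2OH): pendant –CH2OH on an sp³ backbone C → alcohol.
  CH(OH): –OH on an sp³ carbon → alcohol (secondary).
  CH(NHCOCH3): pendant –NHC(=O)CH3: N bonded to a carbonyl → amide (not amine).
  CH(Br): halogen on an sp³ carbon → alkyl halide.
  CH(NH2): –NH2 on an sp³ carbon with no adjacent C=O → amine.
  CH(NHCOCH3): pendant –NHC(=O)CH3: N bonded to a carbonyl → amide (not amine).
  C6H4: para-disubstituted benzene ring → arene.
  CH2CONHCH2: –C(=O)–N– linkage → amide (the N is not an amine).
  COOH: –COOH: carbonyl C bonded to –OH and C → carboxylic acid (the –OH is not a separate alcohol).
Amide appears at: CH(NHCOCH3), CH(NHCOCH3), CH2CONHCH2 → 3.

3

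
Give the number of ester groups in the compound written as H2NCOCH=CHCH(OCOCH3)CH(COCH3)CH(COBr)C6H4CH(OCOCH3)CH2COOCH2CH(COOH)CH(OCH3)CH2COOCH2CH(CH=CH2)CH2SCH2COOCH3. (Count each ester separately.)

–C(=O)NH2: carbonyl C bonded to C and to N → amide (the N is not a separate amine).
C=C double bond → alkene.
pendant –OC(=O)CH3: an acyloxy group → ester.
pendant –COCH3: carbonyl C bonded to two carbons → ketone.
pendant –C(=O)X: carbonyl C bonded to C and halogen → acyl halide.
para-disubstituted benzene ring → arene.
pendant –OC(=O)CH3: an acyloxy group → ester.
–C(=O)–O–C with C on the carbonyl side → ester.
pendant –COOH: carbonyl C bonded to C and –OH → carboxylic acid.
pendant –OCH3: C–O–C with sp³ C, no adjacent C=O → ether.
–C(=O)–O–C with C on the carbonyl side → ester.
pendant –CH=CH2: C=C double bond → alkene.
C–S–C linkage → sulfide (thioether).
–C(=O)OCH3: carbonyl C bonded to C and to –OCH3 → ester (not ketone + ether).
Ester appears at: CH(OCOCH3), CH(OCOCH3), CH2COOCH2, CH2COOCH2, COOCH3 → 5.

5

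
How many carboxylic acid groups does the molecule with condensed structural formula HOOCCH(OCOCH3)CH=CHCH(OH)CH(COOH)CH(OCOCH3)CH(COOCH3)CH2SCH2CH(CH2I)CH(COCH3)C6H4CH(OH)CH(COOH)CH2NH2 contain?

3

–COOH: carbonyl C bonded to –OH and C → carboxylic acid (the –OH is not a separate alcohol).
pendant –OC(=O)CH3: an acyloxy group → ester.
C=C double bond → alkene.
–OH on an sp³ carbon → alcohol (secondary).
pendant –COOH: carbonyl C bonded to C and –OH → carboxylic acid.
pendant –OC(=O)CH3: an acyloxy group → ester.
pendant –COOCH3: carbonyl C bonded to C and –OCH3 → ester.
C–S–C linkage → sulfide (thioether).
pendant –CH2X: halogen on sp³ carbon → alkyl halide.
pendant –COCH3: carbonyl C bonded to two carbons → ketone.
para-disubstituted benzene ring → arene.
–OH on an sp³ carbon → alcohol (secondary).
pendant –COOH: carbonyl C bonded to C and –OH → carboxylic acid.
–NH2 on an sp³ carbon with no adjacent C=O → amine.
Carboxylic acid appears at: HOOC, CH(COOH), CH(COOH) → 3.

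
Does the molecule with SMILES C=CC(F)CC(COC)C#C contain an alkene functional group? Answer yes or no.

yes

Reading the structure from left to right:
  CH2=CH: C=C double bond → alkene.
  CH(F): halogen on an sp³ carbon → alkyl halide.
  CH(CH2OCH3): pendant –CH2OCH3: C–O–C linkage → ether.
  C≡CH: C≡C triple bond → alkyne.
The CH2=CH segment supplies the alkene: C=C double bond → alkene.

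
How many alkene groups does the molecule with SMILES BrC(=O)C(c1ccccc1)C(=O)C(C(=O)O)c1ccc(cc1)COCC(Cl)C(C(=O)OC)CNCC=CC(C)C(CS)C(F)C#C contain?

1

Working along the chain:
  BrCO: –C(=O)Br: carbonyl C bonded to C and to a halogen → acyl halide (not alkyl halide).
  CH(C6H5): pendant –C6H5: benzene ring → arene.
  CO: –C(=O)– with carbon on both sides → ketone.
  CH(COOH): pendant –COOH: carbonyl C bonded to C and –OH → carboxylic acid.
  C6H4: para-disubstituted benzene ring → arene.
  CH2OCH2: C–O–C with sp³ carbons on both sides and no adjacent C=O → ether.
  CH(Cl): halogen on an sp³ carbon → alkyl halide.
  CH(COOCH3): pendant –COOCH3: carbonyl C bonded to C and –OCH3 → ester.
  CH2NHCH2: C–N–C with sp³ carbons and no adjacent C=O → amine (secondary).
  CH=CH: C=C double bond → alkene.
  CH(CH2SH): pendant –CH2SH → thiol.
  CH(F): halogen on an sp³ carbon → alkyl halide.
  C≡CH: C≡C triple bond → alkyne.
Alkene appears at: CH=CH → 1.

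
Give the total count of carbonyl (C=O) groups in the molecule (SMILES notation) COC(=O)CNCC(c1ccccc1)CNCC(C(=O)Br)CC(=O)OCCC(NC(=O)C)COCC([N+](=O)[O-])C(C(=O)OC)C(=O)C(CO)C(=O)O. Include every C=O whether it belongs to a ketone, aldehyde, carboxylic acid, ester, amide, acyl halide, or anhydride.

7

CH3OOC: ester, 1 C=O (running total 1).
CH(COBr): acyl halide, 1 C=O (running total 2).
CH2COOCH2: ester, 1 C=O (running total 3).
CH(NHCOCH3): amide, 1 C=O (running total 4).
CH(COOCH3): ester, 1 C=O (running total 5).
CO: ketone, 1 C=O (running total 6).
COOH: carboxylic acid, 1 C=O (running total 7).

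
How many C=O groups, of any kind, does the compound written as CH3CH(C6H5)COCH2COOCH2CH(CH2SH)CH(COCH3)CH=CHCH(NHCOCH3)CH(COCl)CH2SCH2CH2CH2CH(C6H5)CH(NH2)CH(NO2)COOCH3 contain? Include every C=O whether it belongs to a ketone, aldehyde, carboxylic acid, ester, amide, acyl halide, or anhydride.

6

CO: ketone, 1 C=O (running total 1).
CH2COOCH2: ester, 1 C=O (running total 2).
CH(COCH3): ketone, 1 C=O (running total 3).
CH(NHCOCH3): amide, 1 C=O (running total 4).
CH(COCl): acyl halide, 1 C=O (running total 5).
COOCH3: ester, 1 C=O (running total 6).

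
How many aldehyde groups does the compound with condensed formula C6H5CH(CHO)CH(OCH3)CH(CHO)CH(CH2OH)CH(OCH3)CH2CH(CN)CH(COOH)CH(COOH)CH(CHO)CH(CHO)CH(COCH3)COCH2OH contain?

Taking each segment in turn:
  C6H5: C6H5– phenyl ring → arene.
  CH(CHO): pendant –CHO: carbonyl C bonded to C and H → aldehyde.
  CH(OCH3): pendant –OCH3: C–O–C with sp³ C, no adjacent C=O → ether.
  CH(CHO): pendant –CHO: carbonyl C bonded to C and H → aldehyde.
  CH(CH2OH): pendant –CH2OH on an sp³ backbone C → alcohol.
  CH(OCH3): pendant –OCH3: C–O–C with sp³ C, no adjacent C=O → ether.
  CH(CN): pendant –C≡N: nitrile.
  CH(COOH): pendant –COOH: carbonyl C bonded to C and –OH → carboxylic acid.
  CH(COOH): pendant –COOH: carbonyl C bonded to C and –OH → carboxylic acid.
  CH(CHO): pendant –CHO: carbonyl C bonded to C and H → aldehyde.
  CH(CHO): pendant –CHO: carbonyl C bonded to C and H → aldehyde.
  CH(COCH3): pendant –COCH3: carbonyl C bonded to two carbons → ketone.
  CO: –C(=O)– with carbon on both sides → ketone.
  CH2OH: –OH on an sp³ carbon → alcohol.
Aldehyde appears at: CH(CHO), CH(CHO), CH(CHO), CH(CHO) → 4.

4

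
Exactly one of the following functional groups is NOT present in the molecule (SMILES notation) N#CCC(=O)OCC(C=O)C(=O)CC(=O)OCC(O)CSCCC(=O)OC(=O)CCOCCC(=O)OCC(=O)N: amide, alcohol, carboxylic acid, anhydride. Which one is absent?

carboxylic acid

alcohol: present (CH(OH) — –OH on an sp³ carbon → alcohol (secondary)).
amide: present (CONH2 — –C(=O)NH2: carbonyl C bonded to C and to N → amide (the N is not a separate amine)).
anhydride: present (CH2CO-O-COCH2 — two acyl groups sharing one oxygen, –C(=O)–O–C(=O)– → anhydride).
carboxylic acid: absent. In CH2COOCH2, the acyl oxygen is bonded to carbon (–O–C), not to H, so this is an ester. In CONH2, the carbonyl is bonded to nitrogen, not to –OH; that is an amide.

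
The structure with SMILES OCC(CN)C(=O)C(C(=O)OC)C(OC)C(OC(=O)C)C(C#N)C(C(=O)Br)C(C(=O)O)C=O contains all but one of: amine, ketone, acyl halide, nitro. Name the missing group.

amine: present (CH(CH2NH2) — pendant –CH2NH2: N on sp³ C, no adjacent C=O → amine).
acyl halide: present (CH(COBr) — pendant –C(=O)X: carbonyl C bonded to C and halogen → acyl halide).
ketone: present (CO — –C(=O)– with carbon on both sides → ketone).
nitro: no segment matches this pattern.

nitro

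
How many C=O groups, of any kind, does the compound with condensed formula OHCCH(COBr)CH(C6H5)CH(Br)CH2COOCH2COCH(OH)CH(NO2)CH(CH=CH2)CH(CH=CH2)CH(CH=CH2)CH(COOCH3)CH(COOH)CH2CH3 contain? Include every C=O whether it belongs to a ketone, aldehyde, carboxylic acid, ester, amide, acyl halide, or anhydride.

6

OHC: aldehyde, 1 C=O (running total 1).
CH(COBr): acyl halide, 1 C=O (running total 2).
CH2COOCH2: ester, 1 C=O (running total 3).
CO: ketone, 1 C=O (running total 4).
CH(COOCH3): ester, 1 C=O (running total 5).
CH(COOH): carboxylic acid, 1 C=O (running total 6).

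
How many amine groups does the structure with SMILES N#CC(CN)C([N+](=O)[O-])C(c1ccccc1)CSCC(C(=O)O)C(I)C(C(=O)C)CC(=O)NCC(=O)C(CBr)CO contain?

1

N≡C–: carbon triple-bonded to nitrogen → nitrile.
pendant –CH2NH2: N on sp³ C, no adjacent C=O → amine.
–NO2 on an sp³ carbon → nitro (the N=O is not a carbonyl).
pendant –C6H5: benzene ring → arene.
C–S–C linkage → sulfide (thioether).
pendant –COOH: carbonyl C bonded to C and –OH → carboxylic acid.
halogen on an sp³ carbon → alkyl halide.
pendant –COCH3: carbonyl C bonded to two carbons → ketone.
–C(=O)–N– linkage → amide (the N is not an amine).
–C(=O)– with carbon on both sides → ketone.
pendant –CH2X: halogen on sp³ carbon → alkyl halide.
–OH on an sp³ carbon → alcohol.
Amine appears at: CH(CH2NH2) → 1.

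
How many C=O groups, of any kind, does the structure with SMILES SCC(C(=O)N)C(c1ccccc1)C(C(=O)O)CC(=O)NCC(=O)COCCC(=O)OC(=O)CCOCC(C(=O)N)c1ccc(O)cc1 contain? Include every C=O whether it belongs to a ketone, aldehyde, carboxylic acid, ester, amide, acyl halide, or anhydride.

7

CH(CONH2): amide, 1 C=O (running total 1).
CH(COOH): carboxylic acid, 1 C=O (running total 2).
CH2CONHCH2: amide, 1 C=O (running total 3).
CO: ketone, 1 C=O (running total 4).
CH2CO-O-COCH2: anhydride, 2 C=O (running total 6).
CH(CONH2): amide, 1 C=O (running total 7).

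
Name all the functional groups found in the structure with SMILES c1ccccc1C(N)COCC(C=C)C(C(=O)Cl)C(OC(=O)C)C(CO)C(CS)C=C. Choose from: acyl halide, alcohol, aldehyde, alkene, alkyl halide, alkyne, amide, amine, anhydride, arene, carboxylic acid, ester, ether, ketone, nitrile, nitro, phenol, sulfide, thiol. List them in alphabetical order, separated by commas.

acyl halide, alcohol, alkene, amine, arene, ester, ether, thiol

Working along the chain:
  C6H5: C6H5– phenyl ring → arene.
  CH(NH2): –NH2 on an sp³ carbon with no adjacent C=O → amine.
  CH2OCH2: C–O–C with sp³ carbons on both sides and no adjacent C=O → ether.
  CH(CH=CH2): pendant –CH=CH2: C=C double bond → alkene.
  CH(COCl): pendant –C(=O)X: carbonyl C bonded to C and halogen → acyl halide.
  CH(OCOCH3): pendant –OC(=O)CH3: an acyloxy group → ester.
  CH(CH2OH): pendant –CH2OH on an sp³ backbone C → alcohol.
  CH(CH2SH): pendant –CH2SH → thiol.
  CH=CH2: C=C double bond → alkene.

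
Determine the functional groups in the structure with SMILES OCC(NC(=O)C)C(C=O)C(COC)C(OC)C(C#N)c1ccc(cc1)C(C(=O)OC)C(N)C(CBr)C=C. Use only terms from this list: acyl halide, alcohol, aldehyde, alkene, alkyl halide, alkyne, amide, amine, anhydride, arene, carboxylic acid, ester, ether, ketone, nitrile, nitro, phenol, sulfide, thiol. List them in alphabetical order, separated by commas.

alcohol, aldehyde, alkene, alkyl halide, amide, amine, arene, ester, ether, nitrile

HO– on an sp³ carbon → alcohol.
pendant –NHC(=O)CH3: N bonded to a carbonyl → amide (not amine).
pendant –CHO: carbonyl C bonded to C and H → aldehyde.
pendant –CH2OCH3: C–O–C linkage → ether.
pendant –OCH3: C–O–C with sp³ C, no adjacent C=O → ether.
pendant –C≡N: nitrile.
para-disubstituted benzene ring → arene.
pendant –COOCH3: carbonyl C bonded to C and –OCH3 → ester.
–NH2 on an sp³ carbon with no adjacent C=O → amine.
pendant –CH2X: halogen on sp³ carbon → alkyl halide.
C=C double bond → alkene.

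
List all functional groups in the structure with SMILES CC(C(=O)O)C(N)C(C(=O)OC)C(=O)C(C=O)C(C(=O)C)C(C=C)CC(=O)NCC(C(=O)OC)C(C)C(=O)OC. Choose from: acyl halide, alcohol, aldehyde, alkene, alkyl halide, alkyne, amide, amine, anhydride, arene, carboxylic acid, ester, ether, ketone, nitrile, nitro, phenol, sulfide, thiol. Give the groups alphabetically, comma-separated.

aldehyde, alkene, amide, amine, carboxylic acid, ester, ketone

Taking each segment in turn:
  CH(COOH): pendant –COOH: carbonyl C bonded to C and –OH → carboxylic acid.
  CH(NH2): –NH2 on an sp³ carbon with no adjacent C=O → amine.
  CH(COOCH3): pendant –COOCH3: carbonyl C bonded to C and –OCH3 → ester.
  CO: –C(=O)– with carbon on both sides → ketone.
  CH(CHO): pendant –CHO: carbonyl C bonded to C and H → aldehyde.
  CH(COCH3): pendant –COCH3: carbonyl C bonded to two carbons → ketone.
  CH(CH=CH2): pendant –CH=CH2: C=C double bond → alkene.
  CH2CONHCH2: –C(=O)–N– linkage → amide (the N is not an amine).
  CH(COOCH3): pendant –COOCH3: carbonyl C bonded to C and –OCH3 → ester.
  COOCH3: –C(=O)OCH3: carbonyl C bonded to C and to –OCH3 → ester (not ketone + ether).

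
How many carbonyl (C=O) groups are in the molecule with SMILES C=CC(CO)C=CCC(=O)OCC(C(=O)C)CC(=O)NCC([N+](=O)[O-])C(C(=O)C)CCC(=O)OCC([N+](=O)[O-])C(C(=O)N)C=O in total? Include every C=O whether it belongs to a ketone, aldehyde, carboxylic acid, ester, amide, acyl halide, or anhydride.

CH2COOCH2: ester, 1 C=O (running total 1).
CH(COCH3): ketone, 1 C=O (running total 2).
CH2CONHCH2: amide, 1 C=O (running total 3).
CH(COCH3): ketone, 1 C=O (running total 4).
CH2COOCH2: ester, 1 C=O (running total 5).
CH(CONH2): amide, 1 C=O (running total 6).
CHO: aldehyde, 1 C=O (running total 7).

7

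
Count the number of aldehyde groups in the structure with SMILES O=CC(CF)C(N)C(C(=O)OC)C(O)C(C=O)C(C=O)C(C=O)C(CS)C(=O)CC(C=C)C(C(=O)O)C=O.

terminal –CHO: carbonyl C bonded to H and C → aldehyde.
pendant –CH2X: halogen on sp³ carbon → alkyl halide.
–NH2 on an sp³ carbon with no adjacent C=O → amine.
pendant –COOCH3: carbonyl C bonded to C and –OCH3 → ester.
–OH on an sp³ carbon → alcohol (secondary).
pendant –CHO: carbonyl C bonded to C and H → aldehyde.
pendant –CHO: carbonyl C bonded to C and H → aldehyde.
pendant –CHO: carbonyl C bonded to C and H → aldehyde.
pendant –CH2SH → thiol.
–C(=O)– with carbon on both sides → ketone.
pendant –CH=CH2: C=C double bond → alkene.
pendant –COOH: carbonyl C bonded to C and –OH → carboxylic acid.
terminal –CHO: carbonyl C bonded to H and C → aldehyde.
Aldehyde appears at: OHC, CH(CHO), CH(CHO), CH(CHO), CHO → 5.

5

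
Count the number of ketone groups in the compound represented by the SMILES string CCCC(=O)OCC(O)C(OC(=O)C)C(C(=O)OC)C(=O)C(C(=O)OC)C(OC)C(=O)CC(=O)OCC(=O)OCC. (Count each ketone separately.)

Working along the chain:
  CH2COOCH2: –C(=O)–O–C with C on the carbonyl side → ester.
  CH(OH): –OH on an sp³ carbon → alcohol (secondary).
  CH(OCOCH3): pendant –OC(=O)CH3: an acyloxy group → ester.
  CH(COOCH3): pendant –COOCH3: carbonyl C bonded to C and –OCH3 → ester.
  CO: –C(=O)– with carbon on both sides → ketone.
  CH(COOCH3): pendant –COOCH3: carbonyl C bonded to C and –OCH3 → ester.
  CH(OCH3): pendant –OCH3: C–O–C with sp³ C, no adjacent C=O → ether.
  CO: –C(=O)– with carbon on both sides → ketone.
  CH2COOCH2: –C(=O)–O–C with C on the carbonyl side → ester.
  COOCH2CH3: –C(=O)OCH2CH3: carbonyl C bonded to C and to –OEt → ester.
Ketone appears at: CO, CO → 2.

2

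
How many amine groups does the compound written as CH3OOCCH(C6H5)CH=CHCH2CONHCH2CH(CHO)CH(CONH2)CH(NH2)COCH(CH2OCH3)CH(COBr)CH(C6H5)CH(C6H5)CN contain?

1

CH3O–C(=O)–: carbonyl C bonded to C and to –OCH3 → ester (not ketone + ether).
pendant –C6H5: benzene ring → arene.
C=C double bond → alkene.
–C(=O)–N– linkage → amide (the N is not an amine).
pendant –CHO: carbonyl C bonded to C and H → aldehyde.
pendant –CONH2: carbonyl C bonded to C and N → amide.
–NH2 on an sp³ carbon with no adjacent C=O → amine.
–C(=O)– with carbon on both sides → ketone.
pendant –CH2OCH3: C–O–C linkage → ether.
pendant –C(=O)X: carbonyl C bonded to C and halogen → acyl halide.
pendant –C6H5: benzene ring → arene.
pendant –C6H5: benzene ring → arene.
–C≡N: carbon triple-bonded to nitrogen → nitrile.
Amine appears at: CH(NH2) → 1.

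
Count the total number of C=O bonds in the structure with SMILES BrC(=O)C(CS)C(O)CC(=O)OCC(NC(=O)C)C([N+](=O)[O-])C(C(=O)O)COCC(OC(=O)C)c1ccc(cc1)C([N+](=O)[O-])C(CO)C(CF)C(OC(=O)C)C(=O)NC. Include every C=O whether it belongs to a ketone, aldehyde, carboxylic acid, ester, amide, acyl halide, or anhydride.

7

BrCO: acyl halide, 1 C=O (running total 1).
CH2COOCH2: ester, 1 C=O (running total 2).
CH(NHCOCH3): amide, 1 C=O (running total 3).
CH(COOH): carboxylic acid, 1 C=O (running total 4).
CH(OCOCH3): ester, 1 C=O (running total 5).
CH(OCOCH3): ester, 1 C=O (running total 6).
CONHCH3: amide, 1 C=O (running total 7).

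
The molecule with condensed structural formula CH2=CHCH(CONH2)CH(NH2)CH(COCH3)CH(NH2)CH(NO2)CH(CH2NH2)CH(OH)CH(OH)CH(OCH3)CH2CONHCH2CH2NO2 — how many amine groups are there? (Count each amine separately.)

C=C double bond → alkene.
pendant –CONH2: carbonyl C bonded to C and N → amide.
–NH2 on an sp³ carbon with no adjacent C=O → amine.
pendant –COCH3: carbonyl C bonded to two carbons → ketone.
–NH2 on an sp³ carbon with no adjacent C=O → amine.
–NO2 on an sp³ carbon → nitro (the N=O is not a carbonyl).
pendant –CH2NH2: N on sp³ C, no adjacent C=O → amine.
–OH on an sp³ carbon → alcohol (secondary).
–OH on an sp³ carbon → alcohol (secondary).
pendant –OCH3: C–O–C with sp³ C, no adjacent C=O → ether.
–C(=O)–N– linkage → amide (the N is not an amine).
–NO2 on carbon → nitro group.
Amine appears at: CH(NH2), CH(NH2), CH(CH2NH2) → 3.

3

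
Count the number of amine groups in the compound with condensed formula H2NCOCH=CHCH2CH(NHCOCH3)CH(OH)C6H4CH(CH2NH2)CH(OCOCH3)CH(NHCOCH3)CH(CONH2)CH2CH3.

–C(=O)NH2: carbonyl C bonded to C and to N → amide (the N is not a separate amine).
C=C double bond → alkene.
pendant –NHC(=O)CH3: N bonded to a carbonyl → amide (not amine).
–OH on an sp³ carbon → alcohol (secondary).
para-disubstituted benzene ring → arene.
pendant –CH2NH2: N on sp³ C, no adjacent C=O → amine.
pendant –OC(=O)CH3: an acyloxy group → ester.
pendant –NHC(=O)CH3: N bonded to a carbonyl → amide (not amine).
pendant –CONH2: carbonyl C bonded to C and N → amide.
Amine appears at: CH(CH2NH2) → 1.

1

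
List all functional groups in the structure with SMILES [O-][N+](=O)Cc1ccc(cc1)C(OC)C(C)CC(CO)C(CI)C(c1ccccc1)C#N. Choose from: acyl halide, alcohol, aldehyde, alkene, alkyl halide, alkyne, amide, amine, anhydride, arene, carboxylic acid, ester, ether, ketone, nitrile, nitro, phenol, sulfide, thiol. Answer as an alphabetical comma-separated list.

alcohol, alkyl halide, arene, ether, nitrile, nitro

Taking each segment in turn:
  O2NCH2: –NO2 on carbon → nitro group.
  C6H4: para-disubstituted benzene ring → arene.
  CH(OCH3): pendant –OCH3: C–O–C with sp³ C, no adjacent C=O → ether.
  CH(CH2OH): pendant –CH2OH on an sp³ backbone C → alcohol.
  CH(CH2I): pendant –CH2X: halogen on sp³ carbon → alkyl halide.
  CH(C6H5): pendant –C6H5: benzene ring → arene.
  CN: –C≡N: carbon triple-bonded to nitrogen → nitrile.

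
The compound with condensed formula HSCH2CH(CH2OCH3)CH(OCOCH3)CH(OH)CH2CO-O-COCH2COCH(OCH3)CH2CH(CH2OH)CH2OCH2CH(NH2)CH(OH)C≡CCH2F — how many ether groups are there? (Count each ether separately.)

Reading the structure from left to right:
  HSCH2: –SH on an sp³ carbon → thiol.
  CH(CH2OCH3): pendant –CH2OCH3: C–O–C linkage → ether.
  CH(OCOCH3): pendant –OC(=O)CH3: an acyloxy group → ester.
  CH(OH): –OH on an sp³ carbon → alcohol (secondary).
  CH2CO-O-COCH2: two acyl groups sharing one oxygen, –C(=O)–O–C(=O)– → anhydride.
  CO: –C(=O)– with carbon on both sides → ketone.
  CH(OCH3): pendant –OCH3: C–O–C with sp³ C, no adjacent C=O → ether.
  CH(CH2OH): pendant –CH2OH on an sp³ backbone C → alcohol.
  CH2OCH2: C–O–C with sp³ carbons on both sides and no adjacent C=O → ether.
  CH(NH2): –NH2 on an sp³ carbon with no adjacent C=O → amine.
  CH(OH): –OH on an sp³ carbon → alcohol (secondary).
  C≡C: C≡C triple bond → alkyne.
  CH2F: halogen on an sp³ carbon → alkyl halide.
Ether appears at: CH(CH2OCH3), CH(OCH3), CH2OCH2 → 3.

3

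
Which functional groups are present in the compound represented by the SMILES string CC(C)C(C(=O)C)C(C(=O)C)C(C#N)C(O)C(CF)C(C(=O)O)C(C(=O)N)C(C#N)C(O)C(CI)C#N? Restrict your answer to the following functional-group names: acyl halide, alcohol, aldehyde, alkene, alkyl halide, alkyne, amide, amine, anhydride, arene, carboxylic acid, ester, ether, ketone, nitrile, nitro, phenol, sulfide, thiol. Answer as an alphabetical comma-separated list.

pendant –COCH3: carbonyl C bonded to two carbons → ketone.
pendant –COCH3: carbonyl C bonded to two carbons → ketone.
pendant –C≡N: nitrile.
–OH on an sp³ carbon → alcohol (secondary).
pendant –CH2X: halogen on sp³ carbon → alkyl halide.
pendant –COOH: carbonyl C bonded to C and –OH → carboxylic acid.
pendant –CONH2: carbonyl C bonded to C and N → amide.
pendant –C≡N: nitrile.
–OH on an sp³ carbon → alcohol (secondary).
pendant –CH2X: halogen on sp³ carbon → alkyl halide.
–C≡N: carbon triple-bonded to nitrogen → nitrile.

alcohol, alkyl halide, amide, carboxylic acid, ketone, nitrile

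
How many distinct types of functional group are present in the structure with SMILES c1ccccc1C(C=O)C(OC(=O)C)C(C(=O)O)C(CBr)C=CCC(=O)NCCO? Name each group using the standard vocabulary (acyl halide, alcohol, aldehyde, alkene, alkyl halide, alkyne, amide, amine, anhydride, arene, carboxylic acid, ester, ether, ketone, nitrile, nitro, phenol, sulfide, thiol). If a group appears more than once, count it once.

8

Taking each segment in turn:
  C6H5: C6H5– phenyl ring → arene.
  CH(CHO): pendant –CHO: carbonyl C bonded to C and H → aldehyde.
  CH(OCOCH3): pendant –OC(=O)CH3: an acyloxy group → ester.
  CH(COOH): pendant –COOH: carbonyl C bonded to C and –OH → carboxylic acid.
  CH(CH2Br): pendant –CH2X: halogen on sp³ carbon → alkyl halide.
  CH=CH: C=C double bond → alkene.
  CH2CONHCH2: –C(=O)–N– linkage → amide (the N is not an amine).
  CH2OH: –OH on an sp³ carbon → alcohol.
Distinct types present: alcohol, aldehyde, alkene, alkyl halide, amide, arene, carboxylic acid, ester.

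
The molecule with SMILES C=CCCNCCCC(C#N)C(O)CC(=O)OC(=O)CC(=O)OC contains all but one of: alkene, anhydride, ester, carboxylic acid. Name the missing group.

carboxylic acid

anhydride: present (CH2CO-O-COCH2 — two acyl groups sharing one oxygen, –C(=O)–O–C(=O)– → anhydride).
alkene: present (CH2=CH — C=C double bond → alkene).
ester: present (COOCH3 — –C(=O)OCH3: carbonyl C bonded to C and to –OCH3 → ester (not ketone + ether)).
carboxylic acid: absent. In COOCH3, the acyl oxygen is bonded to carbon (–O–C), not to H, so this is an ester.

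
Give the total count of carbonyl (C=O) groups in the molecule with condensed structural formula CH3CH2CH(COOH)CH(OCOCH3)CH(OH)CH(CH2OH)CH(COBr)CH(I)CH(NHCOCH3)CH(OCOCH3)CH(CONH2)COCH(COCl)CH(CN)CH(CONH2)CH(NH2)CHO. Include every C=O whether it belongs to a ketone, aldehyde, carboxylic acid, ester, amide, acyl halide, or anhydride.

10

CH(COOH): carboxylic acid, 1 C=O (running total 1).
CH(OCOCH3): ester, 1 C=O (running total 2).
CH(COBr): acyl halide, 1 C=O (running total 3).
CH(NHCOCH3): amide, 1 C=O (running total 4).
CH(OCOCH3): ester, 1 C=O (running total 5).
CH(CONH2): amide, 1 C=O (running total 6).
CO: ketone, 1 C=O (running total 7).
CH(COCl): acyl halide, 1 C=O (running total 8).
CH(CONH2): amide, 1 C=O (running total 9).
CHO: aldehyde, 1 C=O (running total 10).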